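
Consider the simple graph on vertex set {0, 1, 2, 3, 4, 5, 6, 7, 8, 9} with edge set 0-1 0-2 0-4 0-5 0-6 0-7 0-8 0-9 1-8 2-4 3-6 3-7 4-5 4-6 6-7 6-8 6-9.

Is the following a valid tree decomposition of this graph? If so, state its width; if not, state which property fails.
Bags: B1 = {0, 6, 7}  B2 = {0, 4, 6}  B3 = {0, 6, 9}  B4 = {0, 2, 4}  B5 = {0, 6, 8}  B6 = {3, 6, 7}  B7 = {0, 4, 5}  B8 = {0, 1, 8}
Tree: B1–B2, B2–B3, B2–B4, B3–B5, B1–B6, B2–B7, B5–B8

Vertex coverage: the bags together contain {0, 1, 2, 3, 4, 5, 6, 7, 8, 9}, the full vertex set. Edge coverage: each edge of G has both endpoints in at least one bag. Running intersection: for every vertex, the bags containing it form a connected subtree. All three properties hold, so this is a valid tree decomposition of width max|bag| − 1 = 2, and hence tw(G) ≤ 2.

Yes; width 2.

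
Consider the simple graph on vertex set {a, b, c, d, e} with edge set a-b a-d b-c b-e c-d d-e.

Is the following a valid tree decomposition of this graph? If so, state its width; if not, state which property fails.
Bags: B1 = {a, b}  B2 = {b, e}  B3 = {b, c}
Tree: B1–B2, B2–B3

No — vertex d appears in no bag.

A tree decomposition must satisfy three properties: every vertex lies in some bag; for every edge, both endpoints lie together in some bag; and for every vertex, the bags containing it form a connected subtree. Here vertex d appears in no bag, so the decomposition is invalid.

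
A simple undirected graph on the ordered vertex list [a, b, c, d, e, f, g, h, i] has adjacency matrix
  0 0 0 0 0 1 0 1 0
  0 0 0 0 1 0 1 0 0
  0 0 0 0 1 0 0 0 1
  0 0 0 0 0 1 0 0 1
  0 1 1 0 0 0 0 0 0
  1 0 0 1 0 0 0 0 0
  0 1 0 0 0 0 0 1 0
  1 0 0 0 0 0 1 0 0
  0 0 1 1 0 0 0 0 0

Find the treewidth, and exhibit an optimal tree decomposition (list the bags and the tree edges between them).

Treewidth 2.
Bags: B1 = {b, e, g}  B2 = {c, e, g}  B3 = {c, g, i}  B4 = {d, g, i}  B5 = {d, f, g}  B6 = {a, f, g}  B7 = {a, g, h}
Tree: B1–B2, B2–B3, B3–B4, B4–B5, B5–B6, B6–B7

Every bag has size at most 3, so the width is 3 − 1 = 2 and tw(G) ≤ 2. For the lower bound, G contains the cycle g–b–e–c–i–d–f–a–h–g, so G is not a forest; only forests have treewidth ≤ 1, hence tw(G) ≥ 2. Hence tw(G) = 2 exactly.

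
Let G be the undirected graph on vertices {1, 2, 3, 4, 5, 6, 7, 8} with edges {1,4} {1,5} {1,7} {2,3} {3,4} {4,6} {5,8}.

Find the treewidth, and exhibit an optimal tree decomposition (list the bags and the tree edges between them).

Treewidth 1.
One such decomposition:
Bags: B1 = {3, 4}  B2 = {1, 4}  B3 = {4, 6}  B4 = {2, 3}  B5 = {1, 7}  B6 = {1, 5}  B7 = {5, 8}
Tree: B1–B2, B2–B3, B1–B4, B2–B5, B2–B6, B6–B7

Each bag holds 2 vertices, so the decomposition has width 1, which upper-bounds the treewidth. Since G has at least one edge (e.g. 3–4), it is not an edgeless graph, so tw(G) ≥ 1. Therefore the treewidth is 1.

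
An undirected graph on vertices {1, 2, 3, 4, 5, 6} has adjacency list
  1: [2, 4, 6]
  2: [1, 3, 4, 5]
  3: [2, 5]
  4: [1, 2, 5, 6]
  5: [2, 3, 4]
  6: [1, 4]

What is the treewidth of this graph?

A width-2 tree decomposition is:
Bags: B1 = {2, 4, 5}  B2 = {1, 2, 4}  B3 = {2, 3, 5}  B4 = {1, 4, 6}
Tree: B1–B2, B1–B3, B2–B4
The largest bag has 3 vertices, giving width 2; this decomposition certifies tw(G) ≤ 2. On the other hand G contains the 3-clique {2, 3, 5}. A clique must lie in a single bag of any decomposition, so no decomposition can have width below 2. Hence tw(G) = 2 exactly.

2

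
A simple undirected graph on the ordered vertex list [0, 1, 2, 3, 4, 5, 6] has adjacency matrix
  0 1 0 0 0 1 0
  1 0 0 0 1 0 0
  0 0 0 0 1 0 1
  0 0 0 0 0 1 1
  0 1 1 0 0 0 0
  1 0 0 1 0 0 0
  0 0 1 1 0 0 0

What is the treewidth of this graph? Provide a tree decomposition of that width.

Treewidth 2.
One such decomposition:
Bags: B1 = {0, 1, 5}  B2 = {1, 3, 5}  B3 = {1, 3, 6}  B4 = {1, 2, 6}  B5 = {1, 2, 4}
Tree: B1–B2, B2–B3, B3–B4, B4–B5

Each bag holds 3 vertices, so the decomposition has width 2, which upper-bounds the treewidth. Since 1–0–5–3–6–2–4–1 is a cycle in G, G is not acyclic. Forests are exactly the graphs of treewidth ≤ 1, so tw(G) ≥ 2. Therefore the treewidth is 2.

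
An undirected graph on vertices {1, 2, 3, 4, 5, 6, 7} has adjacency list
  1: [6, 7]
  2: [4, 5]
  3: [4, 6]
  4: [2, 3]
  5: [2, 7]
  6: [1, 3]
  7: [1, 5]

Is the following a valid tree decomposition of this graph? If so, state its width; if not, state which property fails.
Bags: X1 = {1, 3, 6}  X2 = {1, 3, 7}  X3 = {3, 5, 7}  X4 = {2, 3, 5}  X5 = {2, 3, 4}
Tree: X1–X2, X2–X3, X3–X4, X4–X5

Yes; width 2.

Vertex coverage: the bags together contain {1, 2, 3, 4, 5, 6, 7}, the full vertex set. Edge coverage: each edge of G has both endpoints in at least one bag. Running intersection: for every vertex, the bags containing it form a connected subtree. All three properties hold, so this is a valid tree decomposition of width max|bag| − 1 = 2, and hence tw(G) ≤ 2.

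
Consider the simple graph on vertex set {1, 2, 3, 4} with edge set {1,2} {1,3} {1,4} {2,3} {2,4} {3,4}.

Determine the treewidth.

A width-3 tree decomposition is:
Bags: B1 = {1, 2, 3, 4}
Tree: (single bag)
A single bag containing all 4 vertices is trivially a valid decomposition of width 3. On the other hand G contains the 4-clique {1, 2, 3, 4}. A clique must lie in a single bag of any decomposition, so no decomposition can have width below 3. The upper and lower bounds meet at 3, so that is the treewidth.

3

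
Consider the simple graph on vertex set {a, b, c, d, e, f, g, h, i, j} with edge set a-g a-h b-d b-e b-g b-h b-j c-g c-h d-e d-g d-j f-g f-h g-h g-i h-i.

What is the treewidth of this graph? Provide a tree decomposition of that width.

Treewidth 2.
Bags: B1 = {f, g, h}  B2 = {b, g, h}  B3 = {g, h, i}  B4 = {c, g, h}  B5 = {b, d, g}  B6 = {a, g, h}  B7 = {b, d, e}  B8 = {b, d, j}
Tree: B1–B2, B1–B3, B2–B4, B2–B5, B2–B6, B5–B7, B5–B8

The largest bag has 3 vertices, giving width 2; this decomposition certifies tw(G) ≤ 2. On the other hand G contains the 3-clique {b, d, g}. A clique must lie in a single bag of any decomposition, so no decomposition can have width below 2. Combining the bounds, tw(G) = 2.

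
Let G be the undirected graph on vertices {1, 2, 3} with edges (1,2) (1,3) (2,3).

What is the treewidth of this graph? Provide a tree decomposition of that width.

Treewidth 2.
One such decomposition:
Bags: B1 = {1, 2, 3}
Tree: (single bag)

With just one bag of size 3, the width is 3 − 1 = 2, so tw(G) ≤ 2. On the other hand G contains the 3-clique {1, 2, 3}. A clique must lie in a single bag of any decomposition, so no decomposition can have width below 2. The upper and lower bounds meet at 2, so that is the treewidth.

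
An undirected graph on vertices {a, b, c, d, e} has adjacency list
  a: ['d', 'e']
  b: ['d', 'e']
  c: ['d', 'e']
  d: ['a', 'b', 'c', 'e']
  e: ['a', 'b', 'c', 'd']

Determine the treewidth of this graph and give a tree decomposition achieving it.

The largest bag has 3 vertices, giving width 2; this decomposition certifies tw(G) ≤ 2. On the other hand G contains the 3-clique {c, d, e}. A clique must lie in a single bag of any decomposition, so no decomposition can have width below 2. Combining the bounds, tw(G) = 2.

Treewidth 2.
Bags: B1 = {b, d, e}  B2 = {c, d, e}  B3 = {a, d, e}
Tree: B1–B2, B2–B3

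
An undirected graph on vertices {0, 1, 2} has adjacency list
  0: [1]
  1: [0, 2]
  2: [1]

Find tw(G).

A width-1 tree decomposition is:
Bags: B1 = {0, 1}  B2 = {1, 2}
Tree: B1–B2
Each bag holds 2 vertices, so the decomposition has width 1, which upper-bounds the treewidth. G has an edge, so its treewidth is at least 1. Combining the bounds, tw(G) = 1.

1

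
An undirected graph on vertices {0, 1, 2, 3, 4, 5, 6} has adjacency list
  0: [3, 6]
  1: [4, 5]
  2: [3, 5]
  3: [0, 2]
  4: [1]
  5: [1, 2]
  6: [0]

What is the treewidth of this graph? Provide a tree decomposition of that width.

Each bag holds 2 vertices, so the decomposition has width 1, which upper-bounds the treewidth. Since G has at least one edge (e.g. 6–0), it is not an edgeless graph, so tw(G) ≥ 1. The upper and lower bounds meet at 1, so that is the treewidth.

Treewidth 1.
One optimal decomposition is:
Bags: B1 = {0, 6}  B2 = {0, 3}  B3 = {2, 3}  B4 = {2, 5}  B5 = {1, 5}  B6 = {1, 4}
Tree: B1–B2, B2–B3, B3–B4, B4–B5, B5–B6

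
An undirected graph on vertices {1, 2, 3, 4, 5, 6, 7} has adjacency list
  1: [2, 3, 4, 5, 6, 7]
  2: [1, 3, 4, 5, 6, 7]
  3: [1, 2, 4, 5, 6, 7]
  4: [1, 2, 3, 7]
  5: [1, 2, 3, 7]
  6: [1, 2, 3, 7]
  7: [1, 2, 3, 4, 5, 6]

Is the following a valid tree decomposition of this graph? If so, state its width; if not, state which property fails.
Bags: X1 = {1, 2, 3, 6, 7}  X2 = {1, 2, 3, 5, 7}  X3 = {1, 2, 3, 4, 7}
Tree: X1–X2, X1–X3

Every vertex of G appears in some bag (union = {1, 2, 3, 4, 5, 6, 7}); every edge is covered by a bag; and for each vertex v the set of bags containing v is connected in the bag tree. The decomposition is therefore valid. The largest bag has 5 vertices, so the width is 4.

Yes; width 4.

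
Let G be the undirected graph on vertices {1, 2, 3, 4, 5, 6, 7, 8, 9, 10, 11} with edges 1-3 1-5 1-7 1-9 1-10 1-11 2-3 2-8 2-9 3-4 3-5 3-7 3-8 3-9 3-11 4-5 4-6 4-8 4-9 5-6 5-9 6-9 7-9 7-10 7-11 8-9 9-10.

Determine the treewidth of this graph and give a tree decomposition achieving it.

Treewidth 3.
One such decomposition:
Bags: B1 = {1, 3, 5, 9}  B2 = {3, 4, 5, 9}  B3 = {4, 5, 6, 9}  B4 = {1, 3, 7, 9}  B5 = {3, 4, 8, 9}  B6 = {1, 3, 7, 11}  B7 = {2, 3, 8, 9}  B8 = {1, 7, 9, 10}
Tree: B1–B2, B2–B3, B1–B4, B2–B5, B4–B6, B5–B7, B4–B8

Every bag has size at most 4, so the width is 4 − 1 = 3 and tw(G) ≤ 3. For the lower bound, the 4 vertices {1, 7, 9, 10} are pairwise adjacent, and any tree decomposition puts a clique entirely inside one bag — forcing width ≥ 3. The upper and lower bounds meet at 3, so that is the treewidth.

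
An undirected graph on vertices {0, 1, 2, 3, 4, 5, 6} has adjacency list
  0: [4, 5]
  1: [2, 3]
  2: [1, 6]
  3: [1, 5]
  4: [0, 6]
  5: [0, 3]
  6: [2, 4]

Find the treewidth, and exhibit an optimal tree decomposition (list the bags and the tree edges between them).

Treewidth 2.
One such decomposition:
Bags: B1 = {1, 2, 3}  B2 = {2, 3, 6}  B3 = {3, 4, 6}  B4 = {0, 3, 4}  B5 = {0, 3, 5}
Tree: B1–B2, B2–B3, B3–B4, B4–B5

Each bag holds 3 vertices, so the decomposition has width 2, which upper-bounds the treewidth. For the lower bound, G contains the cycle 3–1–2–6–4–0–5–3, so G is not a forest; only forests have treewidth ≤ 1, hence tw(G) ≥ 2. Hence tw(G) = 2 exactly.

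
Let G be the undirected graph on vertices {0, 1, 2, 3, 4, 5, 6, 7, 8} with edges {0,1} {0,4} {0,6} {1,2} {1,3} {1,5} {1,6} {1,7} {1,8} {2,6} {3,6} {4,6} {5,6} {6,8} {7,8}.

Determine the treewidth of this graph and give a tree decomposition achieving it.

The largest bag has 3 vertices, giving width 2; this decomposition certifies tw(G) ≤ 2. On the other hand G contains the 3-clique {0, 1, 6}. A clique must lie in a single bag of any decomposition, so no decomposition can have width below 2. Therefore the treewidth is 2.

Treewidth 2.
Bags: B1 = {1, 3, 6}  B2 = {1, 5, 6}  B3 = {0, 1, 6}  B4 = {1, 6, 8}  B5 = {1, 2, 6}  B6 = {1, 7, 8}  B7 = {0, 4, 6}
Tree: B1–B2, B1–B3, B2–B4, B1–B5, B4–B6, B3–B7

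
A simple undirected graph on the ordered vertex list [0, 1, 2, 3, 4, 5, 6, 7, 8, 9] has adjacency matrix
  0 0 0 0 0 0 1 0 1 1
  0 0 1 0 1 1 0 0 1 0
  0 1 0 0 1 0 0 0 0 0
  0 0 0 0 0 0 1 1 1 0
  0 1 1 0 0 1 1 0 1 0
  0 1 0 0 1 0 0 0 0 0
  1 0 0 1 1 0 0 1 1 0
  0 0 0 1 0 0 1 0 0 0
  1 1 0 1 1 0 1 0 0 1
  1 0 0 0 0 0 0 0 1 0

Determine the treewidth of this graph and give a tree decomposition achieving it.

Treewidth 2.
One such decomposition:
Bags: B1 = {0, 6, 8}  B2 = {4, 6, 8}  B3 = {1, 4, 8}  B4 = {3, 6, 8}  B5 = {1, 4, 5}  B6 = {1, 2, 4}  B7 = {0, 8, 9}  B8 = {3, 6, 7}
Tree: B1–B2, B2–B3, B2–B4, B3–B5, B5–B6, B1–B7, B4–B8

Every bag has size at most 3, so the width is 3 − 1 = 2 and tw(G) ≤ 2. On the other hand G contains the 3-clique {1, 4, 8}. A clique must lie in a single bag of any decomposition, so no decomposition can have width below 2. Therefore the treewidth is 2.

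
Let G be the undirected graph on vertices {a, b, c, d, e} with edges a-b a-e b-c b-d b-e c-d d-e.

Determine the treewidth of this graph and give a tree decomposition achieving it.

Treewidth 2.
One such decomposition:
Bags: B1 = {b, d, e}  B2 = {b, c, d}  B3 = {a, b, e}
Tree: B1–B2, B1–B3

Every bag has size at most 3, so the width is 3 − 1 = 2 and tw(G) ≤ 2. For the lower bound, the 3 vertices {b, d, e} are pairwise adjacent, and any tree decomposition puts a clique entirely inside one bag — forcing width ≥ 2. Therefore the treewidth is 2.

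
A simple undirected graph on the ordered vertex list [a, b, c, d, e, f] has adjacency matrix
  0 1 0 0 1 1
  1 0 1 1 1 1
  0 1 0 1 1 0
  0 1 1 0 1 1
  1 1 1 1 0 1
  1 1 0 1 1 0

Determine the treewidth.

A width-3 tree decomposition is:
Bags: B1 = {b, d, e, f}  B2 = {a, b, e, f}  B3 = {b, c, d, e}
Tree: B1–B2, B1–B3
Every bag has size at most 4, so the width is 4 − 1 = 3 and tw(G) ≤ 3. For the lower bound, the 4 vertices {b, c, d, e} are pairwise adjacent, and any tree decomposition puts a clique entirely inside one bag — forcing width ≥ 3. Hence tw(G) = 3 exactly.

3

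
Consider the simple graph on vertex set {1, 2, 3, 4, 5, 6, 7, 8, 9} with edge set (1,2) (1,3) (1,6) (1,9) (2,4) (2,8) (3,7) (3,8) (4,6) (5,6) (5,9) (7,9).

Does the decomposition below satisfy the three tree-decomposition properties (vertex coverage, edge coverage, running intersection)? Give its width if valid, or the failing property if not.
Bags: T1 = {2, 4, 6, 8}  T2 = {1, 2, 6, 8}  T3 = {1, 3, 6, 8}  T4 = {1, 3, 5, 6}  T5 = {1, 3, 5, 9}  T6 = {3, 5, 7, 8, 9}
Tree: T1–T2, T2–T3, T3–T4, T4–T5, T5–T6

A tree decomposition must satisfy three properties: every vertex lies in some bag; for every edge, both endpoints lie together in some bag; and for every vertex, the bags containing it form a connected subtree. Here bags containing vertex 8 are not connected in the tree, so the decomposition is invalid.

No — bags containing vertex 8 are not connected in the tree.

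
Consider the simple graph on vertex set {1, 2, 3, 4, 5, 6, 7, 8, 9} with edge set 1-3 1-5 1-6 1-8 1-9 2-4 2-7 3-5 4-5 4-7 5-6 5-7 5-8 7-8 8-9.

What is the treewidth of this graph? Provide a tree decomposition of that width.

Each bag holds 3 vertices, so the decomposition has width 2, which upper-bounds the treewidth. On the other hand G contains the 3-clique {1, 8, 9}. A clique must lie in a single bag of any decomposition, so no decomposition can have width below 2. Hence tw(G) = 2 exactly.

Treewidth 2.
One optimal decomposition is:
Bags: B1 = {1, 5, 8}  B2 = {1, 3, 5}  B3 = {5, 7, 8}  B4 = {1, 5, 6}  B5 = {4, 5, 7}  B6 = {2, 4, 7}  B7 = {1, 8, 9}
Tree: B1–B2, B1–B3, B2–B4, B3–B5, B5–B6, B1–B7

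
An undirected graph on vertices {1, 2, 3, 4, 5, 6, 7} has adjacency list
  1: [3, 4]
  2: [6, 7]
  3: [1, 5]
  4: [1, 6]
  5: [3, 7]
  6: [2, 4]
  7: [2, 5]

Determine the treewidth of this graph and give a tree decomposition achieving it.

The largest bag has 3 vertices, giving width 2; this decomposition certifies tw(G) ≤ 2. Since 2–6–4–1–3–5–7–2 is a cycle in G, G is not acyclic. Forests are exactly the graphs of treewidth ≤ 1, so tw(G) ≥ 2. The upper and lower bounds meet at 2, so that is the treewidth.

Treewidth 2.
One such decomposition:
Bags: B1 = {2, 4, 6}  B2 = {1, 2, 4}  B3 = {1, 2, 3}  B4 = {2, 3, 5}  B5 = {2, 5, 7}
Tree: B1–B2, B2–B3, B3–B4, B4–B5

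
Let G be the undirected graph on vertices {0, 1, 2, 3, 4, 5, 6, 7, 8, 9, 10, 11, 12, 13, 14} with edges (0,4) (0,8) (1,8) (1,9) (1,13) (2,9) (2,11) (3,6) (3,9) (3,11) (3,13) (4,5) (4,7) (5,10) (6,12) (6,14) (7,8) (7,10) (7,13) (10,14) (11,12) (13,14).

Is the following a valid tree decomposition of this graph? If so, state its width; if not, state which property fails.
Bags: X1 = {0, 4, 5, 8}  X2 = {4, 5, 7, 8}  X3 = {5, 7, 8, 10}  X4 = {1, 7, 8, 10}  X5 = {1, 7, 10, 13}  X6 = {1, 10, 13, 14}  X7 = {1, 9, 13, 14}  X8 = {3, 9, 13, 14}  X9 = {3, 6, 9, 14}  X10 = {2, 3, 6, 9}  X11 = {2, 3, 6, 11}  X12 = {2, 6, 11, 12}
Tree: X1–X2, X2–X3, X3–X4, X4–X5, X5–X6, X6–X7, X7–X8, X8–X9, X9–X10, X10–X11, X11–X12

Checking the three conditions: (i) the bags cover all of {0, 1, 2, 3, 4, 5, 6, 7, 8, 9, 10, 11, 12, 13, 14}; (ii) for each edge, some bag contains both endpoints; (iii) the bags containing any fixed vertex form a subtree. All hold, so the decomposition is valid with width 4 − 1 = 3.

Yes; width 3.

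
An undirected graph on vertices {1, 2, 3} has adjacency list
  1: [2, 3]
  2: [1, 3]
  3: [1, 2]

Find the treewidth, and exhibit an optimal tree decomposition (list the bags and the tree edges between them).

With just one bag of size 3, the width is 3 − 1 = 2, so tw(G) ≤ 2. For the lower bound, the 3 vertices {1, 2, 3} are pairwise adjacent, and any tree decomposition puts a clique entirely inside one bag — forcing width ≥ 2. Combining the bounds, tw(G) = 2.

Treewidth 2.
One such decomposition:
Bags: B1 = {1, 2, 3}
Tree: (single bag)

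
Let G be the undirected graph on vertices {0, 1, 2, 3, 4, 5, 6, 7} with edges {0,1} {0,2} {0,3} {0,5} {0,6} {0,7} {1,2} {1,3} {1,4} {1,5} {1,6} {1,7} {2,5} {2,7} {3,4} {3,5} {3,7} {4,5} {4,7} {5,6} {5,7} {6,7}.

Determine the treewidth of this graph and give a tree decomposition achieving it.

Each bag holds 5 vertices, so the decomposition has width 4, which upper-bounds the treewidth. For the lower bound, the 5 vertices {0, 1, 2, 5, 7} are pairwise adjacent, and any tree decomposition puts a clique entirely inside one bag — forcing width ≥ 4. Hence tw(G) = 4 exactly.

Treewidth 4.
One such decomposition:
Bags: B1 = {0, 1, 5, 6, 7}  B2 = {0, 1, 3, 5, 7}  B3 = {0, 1, 2, 5, 7}  B4 = {1, 3, 4, 5, 7}
Tree: B1–B2, B2–B3, B2–B4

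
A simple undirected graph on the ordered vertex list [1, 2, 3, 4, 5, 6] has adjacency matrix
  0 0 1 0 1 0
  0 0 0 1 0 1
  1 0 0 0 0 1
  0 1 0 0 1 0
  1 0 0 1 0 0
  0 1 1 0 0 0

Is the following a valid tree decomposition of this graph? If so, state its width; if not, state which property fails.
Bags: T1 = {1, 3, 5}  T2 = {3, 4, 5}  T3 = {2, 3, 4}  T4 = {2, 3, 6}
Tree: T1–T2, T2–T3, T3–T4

Yes; width 2.

Checking the three conditions: (i) the bags cover all of {1, 2, 3, 4, 5, 6}; (ii) for each edge, some bag contains both endpoints; (iii) the bags containing any fixed vertex form a subtree. All hold, so the decomposition is valid with width 3 − 1 = 2.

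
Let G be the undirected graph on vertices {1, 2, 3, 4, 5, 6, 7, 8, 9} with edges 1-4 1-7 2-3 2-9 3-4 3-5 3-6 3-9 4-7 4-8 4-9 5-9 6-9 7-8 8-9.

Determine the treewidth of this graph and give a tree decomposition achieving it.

The largest bag has 3 vertices, giving width 2; this decomposition certifies tw(G) ≤ 2. For the lower bound, the 3 vertices {1, 4, 7} are pairwise adjacent, and any tree decomposition puts a clique entirely inside one bag — forcing width ≥ 2. Combining the bounds, tw(G) = 2.

Treewidth 2.
One optimal decomposition is:
Bags: B1 = {4, 7, 8}  B2 = {1, 4, 7}  B3 = {4, 8, 9}  B4 = {3, 4, 9}  B5 = {3, 6, 9}  B6 = {3, 5, 9}  B7 = {2, 3, 9}
Tree: B1–B2, B1–B3, B3–B4, B4–B5, B4–B6, B6–B7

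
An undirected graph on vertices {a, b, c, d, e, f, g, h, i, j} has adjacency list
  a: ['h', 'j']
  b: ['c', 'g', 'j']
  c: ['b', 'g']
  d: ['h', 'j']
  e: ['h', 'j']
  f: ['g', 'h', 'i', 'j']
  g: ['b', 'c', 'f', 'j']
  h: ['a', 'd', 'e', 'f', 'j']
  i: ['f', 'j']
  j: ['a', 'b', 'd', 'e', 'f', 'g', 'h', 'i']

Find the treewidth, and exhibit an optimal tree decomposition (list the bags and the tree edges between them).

Every bag has size at most 3, so the width is 3 − 1 = 2 and tw(G) ≤ 2. For the lower bound, the 3 vertices {f, g, j} are pairwise adjacent, and any tree decomposition puts a clique entirely inside one bag — forcing width ≥ 2. Combining the bounds, tw(G) = 2.

Treewidth 2.
One optimal decomposition is:
Bags: B1 = {e, h, j}  B2 = {f, h, j}  B3 = {f, g, j}  B4 = {a, h, j}  B5 = {f, i, j}  B6 = {b, g, j}  B7 = {b, c, g}  B8 = {d, h, j}
Tree: B1–B2, B2–B3, B2–B4, B3–B5, B3–B6, B6–B7, B4–B8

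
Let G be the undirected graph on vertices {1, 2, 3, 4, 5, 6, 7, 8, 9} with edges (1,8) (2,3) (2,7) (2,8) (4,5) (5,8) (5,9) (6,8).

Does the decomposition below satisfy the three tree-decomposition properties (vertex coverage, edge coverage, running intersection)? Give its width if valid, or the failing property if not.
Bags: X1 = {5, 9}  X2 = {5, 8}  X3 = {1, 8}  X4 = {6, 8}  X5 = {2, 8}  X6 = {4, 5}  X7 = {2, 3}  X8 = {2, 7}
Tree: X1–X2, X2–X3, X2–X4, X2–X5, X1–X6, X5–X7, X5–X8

Yes; width 1.

Vertex coverage: the bags together contain {1, 2, 3, 4, 5, 6, 7, 8, 9}, the full vertex set. Edge coverage: each edge of G has both endpoints in at least one bag. Running intersection: for every vertex, the bags containing it form a connected subtree. All three properties hold, so this is a valid tree decomposition of width max|bag| − 1 = 1, and hence tw(G) ≤ 1.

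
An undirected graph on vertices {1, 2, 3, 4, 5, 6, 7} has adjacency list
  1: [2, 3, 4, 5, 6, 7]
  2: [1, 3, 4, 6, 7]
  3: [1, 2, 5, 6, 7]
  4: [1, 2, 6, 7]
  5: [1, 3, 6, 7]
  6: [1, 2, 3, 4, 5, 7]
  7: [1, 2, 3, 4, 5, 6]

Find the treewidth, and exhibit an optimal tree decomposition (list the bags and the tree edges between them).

Treewidth 4.
One optimal decomposition is:
Bags: B1 = {1, 3, 5, 6, 7}  B2 = {1, 2, 3, 6, 7}  B3 = {1, 2, 4, 6, 7}
Tree: B1–B2, B2–B3

The largest bag has 5 vertices, giving width 4; this decomposition certifies tw(G) ≤ 4. For the lower bound, the 5 vertices {1, 2, 3, 6, 7} are pairwise adjacent, and any tree decomposition puts a clique entirely inside one bag — forcing width ≥ 4. Therefore the treewidth is 4.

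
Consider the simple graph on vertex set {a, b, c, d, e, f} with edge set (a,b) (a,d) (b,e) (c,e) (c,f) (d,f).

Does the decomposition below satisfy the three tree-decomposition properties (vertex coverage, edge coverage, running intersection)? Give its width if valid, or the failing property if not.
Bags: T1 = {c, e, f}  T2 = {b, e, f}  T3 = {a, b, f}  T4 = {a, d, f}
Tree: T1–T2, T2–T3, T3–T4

Vertex coverage: the bags together contain {a, b, c, d, e, f}, the full vertex set. Edge coverage: each edge of G has both endpoints in at least one bag. Running intersection: for every vertex, the bags containing it form a connected subtree. All three properties hold, so this is a valid tree decomposition of width max|bag| − 1 = 2, and hence tw(G) ≤ 2.

Yes; width 2.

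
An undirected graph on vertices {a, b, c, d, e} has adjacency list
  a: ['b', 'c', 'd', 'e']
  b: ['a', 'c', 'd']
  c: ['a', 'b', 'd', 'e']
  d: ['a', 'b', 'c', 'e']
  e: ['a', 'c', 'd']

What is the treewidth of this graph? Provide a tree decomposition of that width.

Each bag holds 4 vertices, so the decomposition has width 3, which upper-bounds the treewidth. For the lower bound, the 4 vertices {a, c, d, e} are pairwise adjacent, and any tree decomposition puts a clique entirely inside one bag — forcing width ≥ 3. The upper and lower bounds meet at 3, so that is the treewidth.

Treewidth 3.
One optimal decomposition is:
Bags: B1 = {a, b, c, d}  B2 = {a, c, d, e}
Tree: B1–B2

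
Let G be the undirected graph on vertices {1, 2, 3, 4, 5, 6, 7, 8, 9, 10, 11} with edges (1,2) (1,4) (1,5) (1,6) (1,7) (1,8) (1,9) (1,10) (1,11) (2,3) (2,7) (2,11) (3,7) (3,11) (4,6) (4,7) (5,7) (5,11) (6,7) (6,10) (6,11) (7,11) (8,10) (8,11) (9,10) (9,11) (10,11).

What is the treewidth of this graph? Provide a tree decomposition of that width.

Treewidth 3.
One optimal decomposition is:
Bags: B1 = {1, 6, 7, 11}  B2 = {1, 4, 6, 7}  B3 = {1, 5, 7, 11}  B4 = {1, 6, 10, 11}  B5 = {1, 8, 10, 11}  B6 = {1, 2, 7, 11}  B7 = {1, 9, 10, 11}  B8 = {2, 3, 7, 11}
Tree: B1–B2, B1–B3, B1–B4, B4–B5, B1–B6, B4–B7, B6–B8

Every bag has size at most 4, so the width is 4 − 1 = 3 and tw(G) ≤ 3. For the lower bound, the 4 vertices {1, 8, 10, 11} are pairwise adjacent, and any tree decomposition puts a clique entirely inside one bag — forcing width ≥ 3. The upper and lower bounds meet at 3, so that is the treewidth.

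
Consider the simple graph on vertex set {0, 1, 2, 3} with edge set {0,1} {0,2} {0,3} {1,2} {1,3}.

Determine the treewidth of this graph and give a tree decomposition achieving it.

Every bag has size at most 3, so the width is 3 − 1 = 2 and tw(G) ≤ 2. Conversely, {0, 1, 2} is a clique of size 3, and the vertices of any clique must share a bag in every tree decomposition; so some bag has ≥ 3 vertices and tw(G) ≥ 2. The upper and lower bounds meet at 2, so that is the treewidth.

Treewidth 2.
Bags: B1 = {0, 1, 2}  B2 = {0, 1, 3}
Tree: B1–B2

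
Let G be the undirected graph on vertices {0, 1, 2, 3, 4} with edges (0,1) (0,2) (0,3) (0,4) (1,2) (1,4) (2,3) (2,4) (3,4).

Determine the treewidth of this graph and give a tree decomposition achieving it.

Treewidth 3.
Bags: B1 = {0, 2, 3, 4}  B2 = {0, 1, 2, 4}
Tree: B1–B2

Every bag has size at most 4, so the width is 4 − 1 = 3 and tw(G) ≤ 3. On the other hand G contains the 4-clique {0, 1, 2, 4}. A clique must lie in a single bag of any decomposition, so no decomposition can have width below 3. Hence tw(G) = 3 exactly.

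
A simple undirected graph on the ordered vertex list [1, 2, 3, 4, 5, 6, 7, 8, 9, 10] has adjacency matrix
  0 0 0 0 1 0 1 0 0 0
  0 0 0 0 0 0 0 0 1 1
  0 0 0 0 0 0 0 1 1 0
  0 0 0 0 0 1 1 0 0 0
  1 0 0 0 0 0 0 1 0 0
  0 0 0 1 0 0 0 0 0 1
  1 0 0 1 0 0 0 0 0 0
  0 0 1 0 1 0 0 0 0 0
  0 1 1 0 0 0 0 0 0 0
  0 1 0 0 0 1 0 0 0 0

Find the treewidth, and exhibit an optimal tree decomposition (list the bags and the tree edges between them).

Each bag holds 3 vertices, so the decomposition has width 2, which upper-bounds the treewidth. The edges 2–9–3–8–5–1–7–4–6–10–2 form a cycle, so G is not a tree and its treewidth is at least 2. Hence tw(G) = 2 exactly.

Treewidth 2.
Bags: B1 = {2, 3, 9}  B2 = {2, 3, 8}  B3 = {2, 5, 8}  B4 = {1, 2, 5}  B5 = {1, 2, 7}  B6 = {2, 4, 7}  B7 = {2, 4, 6}  B8 = {2, 6, 10}
Tree: B1–B2, B2–B3, B3–B4, B4–B5, B5–B6, B6–B7, B7–B8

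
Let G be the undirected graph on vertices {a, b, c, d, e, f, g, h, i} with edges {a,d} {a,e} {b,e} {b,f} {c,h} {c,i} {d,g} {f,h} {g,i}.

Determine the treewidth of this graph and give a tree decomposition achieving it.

Treewidth 2.
One such decomposition:
Bags: B1 = {b, e, f}  B2 = {e, f, h}  B3 = {c, e, h}  B4 = {c, e, i}  B5 = {e, g, i}  B6 = {d, e, g}  B7 = {a, d, e}
Tree: B1–B2, B2–B3, B3–B4, B4–B5, B5–B6, B6–B7

Every bag has size at most 3, so the width is 3 − 1 = 2 and tw(G) ≤ 2. Since e–b–f–h–c–i–g–d–a–e is a cycle in G, G is not acyclic. Forests are exactly the graphs of treewidth ≤ 1, so tw(G) ≥ 2. Hence tw(G) = 2 exactly.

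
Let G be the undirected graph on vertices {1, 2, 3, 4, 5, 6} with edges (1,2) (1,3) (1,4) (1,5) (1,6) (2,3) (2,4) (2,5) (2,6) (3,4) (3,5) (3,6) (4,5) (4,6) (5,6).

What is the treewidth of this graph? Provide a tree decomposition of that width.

With just one bag of size 6, the width is 6 − 1 = 5, so tw(G) ≤ 5. For the lower bound, the 6 vertices {1, 2, 3, 4, 5, 6} are pairwise adjacent, and any tree decomposition puts a clique entirely inside one bag — forcing width ≥ 5. Combining the bounds, tw(G) = 5.

Treewidth 5.
Bags: B1 = {1, 2, 3, 4, 5, 6}
Tree: (single bag)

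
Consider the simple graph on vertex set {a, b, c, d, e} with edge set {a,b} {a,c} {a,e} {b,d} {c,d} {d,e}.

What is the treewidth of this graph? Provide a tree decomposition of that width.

The largest bag has 3 vertices, giving width 2; this decomposition certifies tw(G) ≤ 2. Since a–e–d–b–a is a cycle in G, G is not acyclic. Forests are exactly the graphs of treewidth ≤ 1, so tw(G) ≥ 2. The upper and lower bounds meet at 2, so that is the treewidth.

Treewidth 2.
Bags: B1 = {a, d, e}  B2 = {a, b, d}  B3 = {a, c, d}
Tree: B1–B2, B2–B3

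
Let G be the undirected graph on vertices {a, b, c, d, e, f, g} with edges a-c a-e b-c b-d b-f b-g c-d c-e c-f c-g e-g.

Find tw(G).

A width-2 tree decomposition is:
Bags: B1 = {b, c, d}  B2 = {b, c, g}  B3 = {c, e, g}  B4 = {b, c, f}  B5 = {a, c, e}
Tree: B1–B2, B2–B3, B1–B4, B3–B5
Each bag holds 3 vertices, so the decomposition has width 2, which upper-bounds the treewidth. For the lower bound, the 3 vertices {c, e, g} are pairwise adjacent, and any tree decomposition puts a clique entirely inside one bag — forcing width ≥ 2. Hence tw(G) = 2 exactly.

2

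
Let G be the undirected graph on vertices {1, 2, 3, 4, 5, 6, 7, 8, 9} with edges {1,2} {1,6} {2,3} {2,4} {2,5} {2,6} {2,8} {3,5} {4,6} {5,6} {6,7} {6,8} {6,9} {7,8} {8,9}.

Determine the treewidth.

A width-2 tree decomposition is:
Bags: B1 = {2, 6, 8}  B2 = {2, 4, 6}  B3 = {6, 7, 8}  B4 = {1, 2, 6}  B5 = {2, 5, 6}  B6 = {2, 3, 5}  B7 = {6, 8, 9}
Tree: B1–B2, B1–B3, B2–B4, B4–B5, B5–B6, B1–B7
Each bag holds 3 vertices, so the decomposition has width 2, which upper-bounds the treewidth. For the lower bound, the 3 vertices {2, 3, 5} are pairwise adjacent, and any tree decomposition puts a clique entirely inside one bag — forcing width ≥ 2. Hence tw(G) = 2 exactly.

2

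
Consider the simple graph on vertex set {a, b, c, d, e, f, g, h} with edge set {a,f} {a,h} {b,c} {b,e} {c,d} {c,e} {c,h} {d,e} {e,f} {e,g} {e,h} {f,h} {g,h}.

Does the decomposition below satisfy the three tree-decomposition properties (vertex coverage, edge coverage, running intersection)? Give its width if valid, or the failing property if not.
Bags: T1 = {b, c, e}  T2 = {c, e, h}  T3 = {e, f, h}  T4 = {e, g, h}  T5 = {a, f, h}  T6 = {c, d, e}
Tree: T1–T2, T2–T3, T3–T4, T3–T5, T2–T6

Every vertex of G appears in some bag (union = {a, b, c, d, e, f, g, h}); every edge is covered by a bag; and for each vertex v the set of bags containing v is connected in the bag tree. The decomposition is therefore valid. The largest bag has 3 vertices, so the width is 2.

Yes; width 2.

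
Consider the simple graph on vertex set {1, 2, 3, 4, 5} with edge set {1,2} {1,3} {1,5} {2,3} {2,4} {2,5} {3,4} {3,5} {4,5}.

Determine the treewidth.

A width-3 tree decomposition is:
Bags: B1 = {2, 3, 4, 5}  B2 = {1, 2, 3, 5}
Tree: B1–B2
Every bag has size at most 4, so the width is 4 − 1 = 3 and tw(G) ≤ 3. Conversely, {1, 2, 3, 5} is a clique of size 4, and the vertices of any clique must share a bag in every tree decomposition; so some bag has ≥ 4 vertices and tw(G) ≥ 3. Hence tw(G) = 3 exactly.

3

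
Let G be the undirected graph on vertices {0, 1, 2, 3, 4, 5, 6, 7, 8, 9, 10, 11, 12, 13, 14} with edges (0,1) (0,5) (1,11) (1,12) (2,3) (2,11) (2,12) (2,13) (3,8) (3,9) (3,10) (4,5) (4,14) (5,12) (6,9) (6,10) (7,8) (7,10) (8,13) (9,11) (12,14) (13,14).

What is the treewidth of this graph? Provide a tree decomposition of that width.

Treewidth 3.
Bags: B1 = {6, 7, 9, 10}  B2 = {3, 7, 9, 10}  B3 = {3, 7, 8, 9}  B4 = {3, 8, 9, 11}  B5 = {2, 3, 8, 11}  B6 = {2, 8, 11, 13}  B7 = {1, 2, 11, 13}  B8 = {1, 2, 12, 13}  B9 = {1, 12, 13, 14}  B10 = {0, 1, 12, 14}  B11 = {0, 5, 12, 14}  B12 = {0, 4, 5, 14}
Tree: B1–B2, B2–B3, B3–B4, B4–B5, B5–B6, B6–B7, B7–B8, B8–B9, B9–B10, B10–B11, B11–B12

Each bag holds 4 vertices, so the decomposition has width 3, which upper-bounds the treewidth. For the lower bound: the 4 vertex sets {6,7,10}, {9}, {3}, {2,8,11,13} are disjoint, each induces a connected subgraph, and every pair is joined by at least one edge of G. Contracting each set to a single vertex therefore yields K_{4} as a minor, and since treewidth is minor-monotone, tw(G) ≥ tw(K_{4}) = 3. Combining the bounds, tw(G) = 3.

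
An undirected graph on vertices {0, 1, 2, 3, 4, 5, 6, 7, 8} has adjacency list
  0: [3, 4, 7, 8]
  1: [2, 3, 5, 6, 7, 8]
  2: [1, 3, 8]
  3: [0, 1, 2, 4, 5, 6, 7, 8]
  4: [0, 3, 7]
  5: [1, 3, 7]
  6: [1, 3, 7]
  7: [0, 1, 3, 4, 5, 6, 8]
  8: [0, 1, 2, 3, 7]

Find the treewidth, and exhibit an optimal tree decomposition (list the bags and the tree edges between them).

Treewidth 3.
One optimal decomposition is:
Bags: B1 = {1, 3, 7, 8}  B2 = {1, 2, 3, 8}  B3 = {0, 3, 7, 8}  B4 = {1, 3, 5, 7}  B5 = {1, 3, 6, 7}  B6 = {0, 3, 4, 7}
Tree: B1–B2, B1–B3, B1–B4, B1–B5, B3–B6

Every bag has size at most 4, so the width is 4 − 1 = 3 and tw(G) ≤ 3. For the lower bound, the 4 vertices {1, 2, 3, 8} are pairwise adjacent, and any tree decomposition puts a clique entirely inside one bag — forcing width ≥ 3. The upper and lower bounds meet at 3, so that is the treewidth.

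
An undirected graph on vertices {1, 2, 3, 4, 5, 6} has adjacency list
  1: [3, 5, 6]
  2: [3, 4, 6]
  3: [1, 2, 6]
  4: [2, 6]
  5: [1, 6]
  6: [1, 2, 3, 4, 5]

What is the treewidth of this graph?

A width-2 tree decomposition is:
Bags: B1 = {2, 3, 6}  B2 = {1, 3, 6}  B3 = {2, 4, 6}  B4 = {1, 5, 6}
Tree: B1–B2, B1–B3, B2–B4
Each bag holds 3 vertices, so the decomposition has width 2, which upper-bounds the treewidth. Conversely, {1, 3, 6} is a clique of size 3, and the vertices of any clique must share a bag in every tree decomposition; so some bag has ≥ 3 vertices and tw(G) ≥ 2. Combining the bounds, tw(G) = 2.

2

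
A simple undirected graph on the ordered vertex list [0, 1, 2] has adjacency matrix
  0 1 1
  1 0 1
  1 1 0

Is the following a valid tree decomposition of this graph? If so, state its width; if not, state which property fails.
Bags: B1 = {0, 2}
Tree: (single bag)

No — vertex 1 appears in no bag.

A tree decomposition must satisfy three properties: every vertex lies in some bag; for every edge, both endpoints lie together in some bag; and for every vertex, the bags containing it form a connected subtree. Here vertex 1 appears in no bag, so the decomposition is invalid.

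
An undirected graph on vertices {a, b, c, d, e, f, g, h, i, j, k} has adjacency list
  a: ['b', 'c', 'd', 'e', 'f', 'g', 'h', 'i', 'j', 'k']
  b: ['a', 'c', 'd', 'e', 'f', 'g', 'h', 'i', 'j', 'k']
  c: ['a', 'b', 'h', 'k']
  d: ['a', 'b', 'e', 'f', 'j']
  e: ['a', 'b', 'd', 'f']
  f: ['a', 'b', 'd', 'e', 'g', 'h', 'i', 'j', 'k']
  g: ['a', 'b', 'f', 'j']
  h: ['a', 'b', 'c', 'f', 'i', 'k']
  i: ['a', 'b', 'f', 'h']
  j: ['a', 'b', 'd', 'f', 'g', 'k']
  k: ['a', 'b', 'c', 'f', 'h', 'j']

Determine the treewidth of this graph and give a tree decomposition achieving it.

Treewidth 4.
One optimal decomposition is:
Bags: B1 = {a, b, f, h, k}  B2 = {a, b, f, j, k}  B3 = {a, b, f, h, i}  B4 = {a, b, f, g, j}  B5 = {a, b, c, h, k}  B6 = {a, b, d, f, j}  B7 = {a, b, d, e, f}
Tree: B1–B2, B1–B3, B2–B4, B1–B5, B2–B6, B6–B7

Each bag holds 5 vertices, so the decomposition has width 4, which upper-bounds the treewidth. On the other hand G contains the 5-clique {a, b, c, h, k}. A clique must lie in a single bag of any decomposition, so no decomposition can have width below 4. Therefore the treewidth is 4.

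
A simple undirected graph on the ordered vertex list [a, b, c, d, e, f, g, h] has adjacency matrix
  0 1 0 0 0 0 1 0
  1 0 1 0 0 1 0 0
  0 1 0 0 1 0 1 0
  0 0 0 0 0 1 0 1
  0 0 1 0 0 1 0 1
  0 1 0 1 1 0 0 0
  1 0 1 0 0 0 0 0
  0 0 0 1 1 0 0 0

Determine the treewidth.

A width-2 tree decomposition is:
Bags: B1 = {a, c, g}  B2 = {a, b, c}  B3 = {b, c, e}  B4 = {b, e, f}  B5 = {e, f, h}  B6 = {d, f, h}
Tree: B1–B2, B2–B3, B3–B4, B4–B5, B5–B6
The largest bag has 3 vertices, giving width 2; this decomposition certifies tw(G) ≤ 2. The edges g–a–b–c–g form a cycle, so G is not a tree and its treewidth is at least 2. Therefore the treewidth is 2.

2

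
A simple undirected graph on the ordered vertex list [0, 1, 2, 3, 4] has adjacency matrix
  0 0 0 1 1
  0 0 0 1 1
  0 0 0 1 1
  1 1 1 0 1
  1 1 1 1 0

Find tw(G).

2

A width-2 tree decomposition is:
Bags: B1 = {0, 3, 4}  B2 = {2, 3, 4}  B3 = {1, 3, 4}
Tree: B1–B2, B1–B3
Each bag holds 3 vertices, so the decomposition has width 2, which upper-bounds the treewidth. On the other hand G contains the 3-clique {0, 3, 4}. A clique must lie in a single bag of any decomposition, so no decomposition can have width below 2. Therefore the treewidth is 2.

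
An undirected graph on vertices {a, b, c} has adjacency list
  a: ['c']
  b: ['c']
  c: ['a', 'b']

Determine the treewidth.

A width-1 tree decomposition is:
Bags: B1 = {a, c}  B2 = {b, c}
Tree: B1–B2
Each bag holds 2 vertices, so the decomposition has width 1, which upper-bounds the treewidth. Any graph with an edge has treewidth ≥ 1, and G has the edge c–a. Therefore the treewidth is 1.

1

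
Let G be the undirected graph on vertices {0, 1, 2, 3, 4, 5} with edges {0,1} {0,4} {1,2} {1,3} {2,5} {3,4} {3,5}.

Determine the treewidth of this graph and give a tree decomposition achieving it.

The largest bag has 3 vertices, giving width 2; this decomposition certifies tw(G) ≤ 2. Since 2–5–3–1–2 is a cycle in G, G is not acyclic. Forests are exactly the graphs of treewidth ≤ 1, so tw(G) ≥ 2. Combining the bounds, tw(G) = 2.

Treewidth 2.
One such decomposition:
Bags: B1 = {1, 2, 5}  B2 = {1, 3, 5}  B3 = {0, 1, 3}  B4 = {0, 3, 4}
Tree: B1–B2, B2–B3, B3–B4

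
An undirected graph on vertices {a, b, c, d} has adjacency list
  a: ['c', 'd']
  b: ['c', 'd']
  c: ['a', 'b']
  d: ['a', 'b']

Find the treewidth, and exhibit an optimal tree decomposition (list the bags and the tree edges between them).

Every bag has size at most 3, so the width is 3 − 1 = 2 and tw(G) ≤ 2. Since c–b–d–a–c is a cycle in G, G is not acyclic. Forests are exactly the graphs of treewidth ≤ 1, so tw(G) ≥ 2. The upper and lower bounds meet at 2, so that is the treewidth.

Treewidth 2.
One optimal decomposition is:
Bags: B1 = {b, c, d}  B2 = {a, c, d}
Tree: B1–B2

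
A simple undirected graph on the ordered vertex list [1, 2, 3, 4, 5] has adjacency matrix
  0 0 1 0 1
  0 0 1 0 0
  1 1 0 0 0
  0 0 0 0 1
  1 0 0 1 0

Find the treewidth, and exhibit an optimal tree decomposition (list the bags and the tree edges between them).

Each bag holds 2 vertices, so the decomposition has width 1, which upper-bounds the treewidth. Any graph with an edge has treewidth ≥ 1, and G has the edge 2–3. Combining the bounds, tw(G) = 1.

Treewidth 1.
One optimal decomposition is:
Bags: B1 = {2, 3}  B2 = {1, 3}  B3 = {1, 5}  B4 = {4, 5}
Tree: B1–B2, B2–B3, B3–B4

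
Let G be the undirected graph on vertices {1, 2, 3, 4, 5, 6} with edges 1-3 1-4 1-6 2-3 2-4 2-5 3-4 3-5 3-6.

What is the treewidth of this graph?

2

A width-2 tree decomposition is:
Bags: B1 = {2, 3, 4}  B2 = {1, 3, 4}  B3 = {2, 3, 5}  B4 = {1, 3, 6}
Tree: B1–B2, B1–B3, B2–B4
The largest bag has 3 vertices, giving width 2; this decomposition certifies tw(G) ≤ 2. Conversely, {1, 3, 4} is a clique of size 3, and the vertices of any clique must share a bag in every tree decomposition; so some bag has ≥ 3 vertices and tw(G) ≥ 2. Therefore the treewidth is 2.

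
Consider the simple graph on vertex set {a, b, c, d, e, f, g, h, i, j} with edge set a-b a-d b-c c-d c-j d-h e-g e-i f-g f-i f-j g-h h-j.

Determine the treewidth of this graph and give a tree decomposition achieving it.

Each bag holds 3 vertices, so the decomposition has width 2, which upper-bounds the treewidth. For the lower bound, G contains the cycle i–e–g–f–i, so G is not a forest; only forests have treewidth ≤ 1, hence tw(G) ≥ 2. Combining the bounds, tw(G) = 2.

Treewidth 2.
One optimal decomposition is:
Bags: B1 = {e, f, i}  B2 = {e, f, g}  B3 = {f, g, j}  B4 = {g, h, j}  B5 = {c, h, j}  B6 = {c, d, h}  B7 = {b, c, d}  B8 = {a, b, d}
Tree: B1–B2, B2–B3, B3–B4, B4–B5, B5–B6, B6–B7, B7–B8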